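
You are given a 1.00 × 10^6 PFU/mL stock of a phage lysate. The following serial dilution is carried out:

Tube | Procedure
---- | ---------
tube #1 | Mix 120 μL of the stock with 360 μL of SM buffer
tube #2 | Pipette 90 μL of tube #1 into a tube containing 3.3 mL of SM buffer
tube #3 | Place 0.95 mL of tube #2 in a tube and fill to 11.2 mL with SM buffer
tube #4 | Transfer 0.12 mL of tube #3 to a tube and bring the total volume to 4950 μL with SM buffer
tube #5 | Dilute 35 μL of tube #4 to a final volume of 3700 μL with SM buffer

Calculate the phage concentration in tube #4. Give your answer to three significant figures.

13.6 PFU/mL

Step 1: 120 μL + 360 μL = 480 μL total → factor 480/120 = 4
Step 2: 90 μL + 3.3 mL = 3390 μL total → factor 3390/90 = 37.667
Step 3: 0.95 mL brought to 11.2 mL → factor 11.2/0.95 = 11.789
Step 4: 0.12 mL brought to 4950 μL → factor 4.95/0.12 = 41.25
Dilution factor through tube #4 = 4 × 37.667 × 11.789 × 41.25 = 73272
[tube #4] = 1.00 × 10^6 PFU/mL / 73272 = 13.6 PFU/mL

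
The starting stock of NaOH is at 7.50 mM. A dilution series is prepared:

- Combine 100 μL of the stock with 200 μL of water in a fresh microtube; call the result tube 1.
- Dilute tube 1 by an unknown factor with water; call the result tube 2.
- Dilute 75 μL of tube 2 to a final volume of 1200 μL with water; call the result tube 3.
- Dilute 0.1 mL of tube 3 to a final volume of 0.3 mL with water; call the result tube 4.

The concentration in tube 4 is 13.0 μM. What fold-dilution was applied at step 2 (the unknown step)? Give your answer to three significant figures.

4.01-fold

Step 1: 100 μL + 200 μL = 300 μL total → factor 300/100 = 3
Step 2: unknown factor x
Step 3: 75 μL brought to 1200 μL → factor 1200/75 = 16
Step 4: 0.1 mL brought to 0.3 mL → factor 0.3/0.1 = 3
Product of known-step factors = 144
Overall factor = 7.50 mM / (13.0 μM) = 576.92
x = 576.92 / 144 = 4.01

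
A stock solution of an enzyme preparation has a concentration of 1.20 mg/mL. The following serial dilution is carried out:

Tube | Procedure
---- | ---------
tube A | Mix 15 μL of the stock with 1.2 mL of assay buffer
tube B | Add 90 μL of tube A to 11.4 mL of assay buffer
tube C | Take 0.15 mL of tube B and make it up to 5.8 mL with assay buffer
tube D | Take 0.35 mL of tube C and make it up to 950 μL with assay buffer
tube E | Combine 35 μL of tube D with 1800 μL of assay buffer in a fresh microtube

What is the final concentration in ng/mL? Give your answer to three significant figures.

0.0211 ng/mL

Step 1: 15 μL + 1.2 mL = 1215 μL total → factor 1215/15 = 81
Step 2: 90 μL + 11.4 mL = 11490 μL total → factor 11490/90 = 127.67
Step 3: 0.15 mL brought to 5.8 mL → factor 5.8/0.15 = 38.667
Step 4: 0.35 mL brought to 950 μL → factor 0.95/0.35 = 2.7143
Step 5: 35 μL + 1800 μL = 1835 μL total → factor 1835/35 = 52.429
Overall dilution factor = 81 × 127.67 × 38.667 × 2.7143 × 52.429 = 5.6901 × 10^7
Final = 1.20 mg/mL / 5.6901 × 10^7 = 2.109 × 10^-8 mg/mL = 0.0211 ng/mL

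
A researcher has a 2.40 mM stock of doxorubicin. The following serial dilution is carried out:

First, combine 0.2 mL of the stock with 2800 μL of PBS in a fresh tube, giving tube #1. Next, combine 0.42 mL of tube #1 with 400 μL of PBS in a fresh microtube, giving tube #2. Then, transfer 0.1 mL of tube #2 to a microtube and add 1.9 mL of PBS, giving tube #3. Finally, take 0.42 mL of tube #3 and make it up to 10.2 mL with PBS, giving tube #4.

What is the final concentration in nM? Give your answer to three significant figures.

169 nM

Step 1: 0.2 mL + 2800 μL = 3 mL total → factor 3/0.2 = 15
Step 2: 0.42 mL + 400 μL = 0.82 mL total → factor 0.82/0.42 = 1.9524
Step 3: 0.1 mL + 1.9 mL = 2 mL total → factor 2/0.1 = 20
Step 4: 0.42 mL brought to 10.2 mL → factor 10.2/0.42 = 24.286
Overall dilution factor = 15 × 1.9524 × 20 × 24.286 = 14224
Final = 2.40 mM / 14224 = 0.0001687 mM = 169 nM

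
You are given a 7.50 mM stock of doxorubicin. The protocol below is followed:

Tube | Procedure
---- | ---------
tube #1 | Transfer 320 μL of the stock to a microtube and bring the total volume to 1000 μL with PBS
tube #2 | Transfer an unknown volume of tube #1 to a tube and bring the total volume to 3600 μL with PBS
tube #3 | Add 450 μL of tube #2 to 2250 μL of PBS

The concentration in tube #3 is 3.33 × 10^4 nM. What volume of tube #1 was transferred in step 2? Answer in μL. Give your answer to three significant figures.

300 μL

Step 1: 320 μL brought to 1000 μL → factor 1000/320 = 3.125
Step 2: v brought to 3600 μL → factor = 3600 μL/v
Step 3: 450 μL + 2250 μL = 2700 μL total → factor 2700/450 = 6
Product of known-step factors = 18.75
Overall factor = 7.50 mM / (3.33 × 10^4 nM) = 225.23
Step-2 factor = 225.23 / 18.75 = 12.012
v = 3600 μL / 12.012 = 300 μL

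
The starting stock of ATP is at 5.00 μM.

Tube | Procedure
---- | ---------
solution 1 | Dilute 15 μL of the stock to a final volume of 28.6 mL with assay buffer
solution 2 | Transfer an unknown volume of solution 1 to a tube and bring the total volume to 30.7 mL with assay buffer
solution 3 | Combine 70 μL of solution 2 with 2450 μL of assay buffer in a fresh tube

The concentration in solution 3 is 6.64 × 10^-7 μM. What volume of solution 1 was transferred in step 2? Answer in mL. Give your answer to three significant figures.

Step 1: 15 μL brought to 28.6 mL → factor 28600/15 = 1906.7
Step 2: v brought to 30.7 mL → factor = 30.7 mL/v
Step 3: 70 μL + 2450 μL = 2520 μL total → factor 2520/70 = 36
Product of known-step factors = 68640
Overall factor = 5.00 μM / (6.64 × 10^-7 μM) = 7.5301 × 10^6
Step-2 factor = 7.5301 × 10^6 / 68640 = 109.7
v = 30.7 mL / 109.7 = 0.280 mL

0.280 mL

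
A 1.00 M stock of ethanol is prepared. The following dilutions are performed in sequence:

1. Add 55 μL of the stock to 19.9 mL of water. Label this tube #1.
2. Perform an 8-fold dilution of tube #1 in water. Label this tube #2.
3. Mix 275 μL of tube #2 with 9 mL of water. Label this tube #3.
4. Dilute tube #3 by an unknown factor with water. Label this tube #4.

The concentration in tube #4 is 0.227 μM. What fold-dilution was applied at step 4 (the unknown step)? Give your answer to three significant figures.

Step 1: 55 μL + 19.9 mL = 19955 μL total → factor 19955/55 = 362.82
Step 2: 8-fold → factor 8
Step 3: 275 μL + 9 mL = 9275 μL total → factor 9275/275 = 33.727
Step 4: unknown factor x
Product of known-step factors = 97895
Overall factor = 1.00 M / (0.227 μM) = 4.4053 × 10^6
x = 4.4053 × 10^6 / 97895 = 45.0

45.0-fold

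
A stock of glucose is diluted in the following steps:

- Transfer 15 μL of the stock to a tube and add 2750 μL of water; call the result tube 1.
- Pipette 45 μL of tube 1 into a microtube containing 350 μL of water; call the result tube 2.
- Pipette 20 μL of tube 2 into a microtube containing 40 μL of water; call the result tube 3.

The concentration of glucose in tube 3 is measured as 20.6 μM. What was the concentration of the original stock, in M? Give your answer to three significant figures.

0.100 M

Step 1: 15 μL + 2750 μL = 2765 μL total → factor 2765/15 = 184.33
Step 2: 45 μL + 350 μL = 395 μL total → factor 395/45 = 8.7778
Step 3: 20 μL + 40 μL = 60 μL total → factor 60/20 = 3
Overall dilution factor = 184.33 × 8.7778 × 3 = 4854.1
Stock = 20.6 μM × 4854.1 = 9.999 × 10^4 μM = 0.100 M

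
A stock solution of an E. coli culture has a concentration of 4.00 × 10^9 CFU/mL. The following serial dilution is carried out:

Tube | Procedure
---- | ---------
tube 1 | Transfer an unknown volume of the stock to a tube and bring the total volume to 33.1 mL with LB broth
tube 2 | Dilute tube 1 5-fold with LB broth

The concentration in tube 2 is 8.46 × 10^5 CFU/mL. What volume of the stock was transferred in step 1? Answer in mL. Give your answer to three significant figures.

0.0350 mL

Step 1: v brought to 33.1 mL → factor = 33.1 mL/v
Step 2: 5-fold → factor 5
Product of known-step factors = 5
Overall factor = 4.00 × 10^9 CFU/mL / (8.46 × 10^5 CFU/mL) = 4728.1
Step-1 factor = 4728.1 / 5 = 945.63
v = 33.1 mL / 945.63 = 0.0350 mL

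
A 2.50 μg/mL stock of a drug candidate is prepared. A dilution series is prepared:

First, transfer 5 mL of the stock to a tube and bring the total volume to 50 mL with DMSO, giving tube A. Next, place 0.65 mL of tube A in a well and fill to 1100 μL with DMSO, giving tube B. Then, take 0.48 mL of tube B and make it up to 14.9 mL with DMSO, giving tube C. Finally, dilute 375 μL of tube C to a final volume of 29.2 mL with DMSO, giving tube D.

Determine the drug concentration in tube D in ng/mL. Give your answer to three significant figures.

0.0611 ng/mL

Step 1: 5 mL brought to 50 mL → factor 50/5 = 10
Step 2: 0.65 mL brought to 1100 μL → factor 1.1/0.65 = 1.6923
Step 3: 0.48 mL brought to 14.9 mL → factor 14.9/0.48 = 31.042
Step 4: 375 μL brought to 29.2 mL → factor 29200/375 = 77.867
Overall dilution factor = 10 × 1.6923 × 31.042 × 77.867 = 40905
Final = 2.50 μg/mL / 40905 = 6.112 × 10^-5 μg/mL = 0.0611 ng/mL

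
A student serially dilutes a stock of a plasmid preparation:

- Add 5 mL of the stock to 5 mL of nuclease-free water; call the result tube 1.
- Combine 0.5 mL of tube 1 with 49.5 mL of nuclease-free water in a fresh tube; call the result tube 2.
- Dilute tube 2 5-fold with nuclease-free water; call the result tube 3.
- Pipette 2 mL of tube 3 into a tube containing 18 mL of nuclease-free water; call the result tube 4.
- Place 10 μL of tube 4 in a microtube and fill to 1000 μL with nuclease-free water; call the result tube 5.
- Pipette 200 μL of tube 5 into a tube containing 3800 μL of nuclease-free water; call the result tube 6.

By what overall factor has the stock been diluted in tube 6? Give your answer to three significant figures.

2.00 × 10^7

Step 1: 5 mL + 5 mL = 10 mL total → factor 10/5 = 2
Step 2: 0.5 mL + 49.5 mL = 50 mL total → factor 50/0.5 = 100
Step 3: 5-fold → factor 5
Step 4: 2 mL + 18 mL = 20 mL total → factor 20/2 = 10
Step 5: 10 μL brought to 1000 μL → factor 1000/10 = 100
Step 6: 200 μL + 3800 μL = 4000 μL total → factor 4000/200 = 20
Overall dilution factor = 2 × 100 × 5 × 10 × 100 × 20 = 2 × 10^7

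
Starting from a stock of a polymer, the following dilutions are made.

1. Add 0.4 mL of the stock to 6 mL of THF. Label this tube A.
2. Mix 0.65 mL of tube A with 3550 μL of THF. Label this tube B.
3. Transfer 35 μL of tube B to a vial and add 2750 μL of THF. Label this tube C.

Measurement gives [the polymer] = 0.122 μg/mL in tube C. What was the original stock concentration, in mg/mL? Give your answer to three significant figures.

1.00 mg/mL

Step 1: 0.4 mL + 6 mL = 6.4 mL total → factor 6.4/0.4 = 16
Step 2: 0.65 mL + 3550 μL = 4.2 mL total → factor 4.2/0.65 = 6.4615
Step 3: 35 μL + 2750 μL = 2785 μL total → factor 2785/35 = 79.571
Overall dilution factor = 16 × 6.4615 × 79.571 = 8226.5
Stock = 0.122 μg/mL × 8226.5 = 1004 μg/mL = 1.00 mg/mL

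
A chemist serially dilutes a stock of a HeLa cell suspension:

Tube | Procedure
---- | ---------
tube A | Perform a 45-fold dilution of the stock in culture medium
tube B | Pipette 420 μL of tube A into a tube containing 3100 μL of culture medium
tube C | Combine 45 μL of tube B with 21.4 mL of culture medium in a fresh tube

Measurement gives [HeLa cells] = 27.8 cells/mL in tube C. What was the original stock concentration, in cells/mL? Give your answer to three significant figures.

Step 1: 45-fold → factor 45
Step 2: 420 μL + 3100 μL = 3520 μL total → factor 3520/420 = 8.381
Step 3: 45 μL + 21.4 mL = 21445 μL total → factor 21445/45 = 476.56
Overall dilution factor = 45 × 8.381 × 476.56 = 1.7973 × 10^5
Stock = 27.8 cells/mL × 1.7973 × 10^5 = 5.00 × 10^6 cells/mL

5.00 × 10^6 cells/mL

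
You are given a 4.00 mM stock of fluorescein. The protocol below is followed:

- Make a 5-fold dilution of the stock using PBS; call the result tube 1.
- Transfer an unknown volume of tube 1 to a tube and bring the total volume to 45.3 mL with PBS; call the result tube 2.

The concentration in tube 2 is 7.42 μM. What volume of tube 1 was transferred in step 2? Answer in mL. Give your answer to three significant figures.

0.420 mL

Step 1: 5-fold → factor 5
Step 2: v brought to 45.3 mL → factor = 45.3 mL/v
Product of known-step factors = 5
Overall factor = 4.00 mM / (7.42 μM) = 539.08
Step-2 factor = 539.08 / 5 = 107.82
v = 45.3 mL / 107.82 = 0.420 mL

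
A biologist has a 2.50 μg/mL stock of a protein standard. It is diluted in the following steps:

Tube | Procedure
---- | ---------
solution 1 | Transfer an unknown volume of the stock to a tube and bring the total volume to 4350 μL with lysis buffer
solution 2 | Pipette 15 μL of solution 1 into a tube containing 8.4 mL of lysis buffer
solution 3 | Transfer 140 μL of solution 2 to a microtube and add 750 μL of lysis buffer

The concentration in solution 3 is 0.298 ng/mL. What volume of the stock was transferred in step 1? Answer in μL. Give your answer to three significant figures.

Step 1: v brought to 4350 μL → factor = 4350 μL/v
Step 2: 15 μL + 8.4 mL = 8415 μL total → factor 8415/15 = 561
Step 3: 140 μL + 750 μL = 890 μL total → factor 890/140 = 6.3571
Product of known-step factors = 3566.4
Overall factor = 2.50 μg/mL / (0.298 ng/mL) = 8389.3
Step-1 factor = 8389.3 / 3566.4 = 2.3523
v = 4350 μL / 2.3523 = 1.85 × 10^3 μL

1.85 × 10^3 μL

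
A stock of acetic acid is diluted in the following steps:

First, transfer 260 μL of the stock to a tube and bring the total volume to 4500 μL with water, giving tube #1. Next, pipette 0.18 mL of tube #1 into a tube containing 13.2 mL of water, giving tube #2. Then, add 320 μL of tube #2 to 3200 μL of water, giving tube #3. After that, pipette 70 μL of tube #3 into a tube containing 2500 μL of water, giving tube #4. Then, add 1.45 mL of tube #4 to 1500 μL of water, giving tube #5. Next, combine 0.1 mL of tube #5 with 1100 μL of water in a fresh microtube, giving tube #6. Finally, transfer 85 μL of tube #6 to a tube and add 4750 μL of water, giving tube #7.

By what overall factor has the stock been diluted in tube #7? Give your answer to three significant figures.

7.22 × 10^8

Step 1: 260 μL brought to 4500 μL → factor 4500/260 = 17.308
Step 2: 0.18 mL + 13.2 mL = 13.38 mL total → factor 13.38/0.18 = 74.333
Step 3: 320 μL + 3200 μL = 3520 μL total → factor 3520/320 = 11
Step 4: 70 μL + 2500 μL = 2570 μL total → factor 2570/70 = 36.714
Step 5: 1.45 mL + 1500 μL = 2.95 mL total → factor 2.95/1.45 = 2.0345
Step 6: 0.1 mL + 1100 μL = 1.2 mL total → factor 1.2/0.1 = 12
Step 7: 85 μL + 4750 μL = 4835 μL total → factor 4835/85 = 56.882
Overall dilution factor = 17.308 × 74.333 × 11 × 36.714 × 2.0345 × 12 × 56.882 = 7.2154 × 10^8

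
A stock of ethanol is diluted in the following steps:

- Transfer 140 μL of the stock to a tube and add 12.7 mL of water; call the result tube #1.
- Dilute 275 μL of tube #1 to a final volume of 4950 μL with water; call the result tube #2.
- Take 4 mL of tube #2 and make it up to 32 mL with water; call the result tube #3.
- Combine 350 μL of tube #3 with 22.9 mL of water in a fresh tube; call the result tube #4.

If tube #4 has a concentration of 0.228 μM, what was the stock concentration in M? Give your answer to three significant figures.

0.200 M

Step 1: 140 μL + 12.7 mL = 12840 μL total → factor 12840/140 = 91.714
Step 2: 275 μL brought to 4950 μL → factor 4950/275 = 18
Step 3: 4 mL brought to 32 mL → factor 32/4 = 8
Step 4: 350 μL + 22.9 mL = 23250 μL total → factor 23250/350 = 66.429
Overall dilution factor = 91.714 × 18 × 8 × 66.429 = 8.7731 × 10^5
Stock = 0.228 μM × 8.7731 × 10^5 = 2.000 × 10^5 μM = 0.200 M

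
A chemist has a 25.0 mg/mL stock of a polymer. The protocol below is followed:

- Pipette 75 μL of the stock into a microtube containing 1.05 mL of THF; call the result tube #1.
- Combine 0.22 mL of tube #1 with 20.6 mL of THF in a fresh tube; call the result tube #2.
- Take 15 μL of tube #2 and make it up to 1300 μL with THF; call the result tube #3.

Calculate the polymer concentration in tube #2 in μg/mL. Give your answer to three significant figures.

17.6 μg/mL

Step 1: 75 μL + 1.05 mL = 1125 μL total → factor 1125/75 = 15
Step 2: 0.22 mL + 20.6 mL = 20.82 mL total → factor 20.82/0.22 = 94.636
Dilution factor through tube #2 = 15 × 94.636 = 1419.5
[tube #2] = 25.0 mg/mL / 1419.5 = 0.01761 mg/mL = 17.6 μg/mL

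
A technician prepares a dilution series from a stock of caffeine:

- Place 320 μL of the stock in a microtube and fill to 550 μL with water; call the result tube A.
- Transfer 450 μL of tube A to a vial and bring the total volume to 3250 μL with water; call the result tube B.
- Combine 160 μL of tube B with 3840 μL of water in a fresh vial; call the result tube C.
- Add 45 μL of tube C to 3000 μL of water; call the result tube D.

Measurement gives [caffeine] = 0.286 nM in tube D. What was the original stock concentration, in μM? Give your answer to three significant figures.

Step 1: 320 μL brought to 550 μL → factor 550/320 = 1.7188
Step 2: 450 μL brought to 3250 μL → factor 3250/450 = 7.2222
Step 3: 160 μL + 3840 μL = 4000 μL total → factor 4000/160 = 25
Step 4: 45 μL + 3000 μL = 3045 μL total → factor 3045/45 = 67.667
Overall dilution factor = 1.7188 × 7.2222 × 25 × 67.667 = 20999
Stock = 0.286 nM × 20999 = 6006 nM = 6.01 μM

6.01 μM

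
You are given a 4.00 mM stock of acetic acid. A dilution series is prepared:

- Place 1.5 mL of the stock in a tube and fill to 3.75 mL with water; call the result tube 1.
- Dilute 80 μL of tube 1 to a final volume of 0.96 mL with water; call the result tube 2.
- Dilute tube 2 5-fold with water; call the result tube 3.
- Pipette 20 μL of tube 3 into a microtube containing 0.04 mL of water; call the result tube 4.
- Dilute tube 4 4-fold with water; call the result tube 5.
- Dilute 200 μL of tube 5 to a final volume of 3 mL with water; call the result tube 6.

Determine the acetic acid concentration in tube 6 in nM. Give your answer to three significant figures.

Step 1: 1.5 mL brought to 3.75 mL → factor 3.75/1.5 = 2.5
Step 2: 80 μL brought to 0.96 mL → factor 960/80 = 12
Step 3: 5-fold → factor 5
Step 4: 20 μL + 0.04 mL = 60 μL total → factor 60/20 = 3
Step 5: 4-fold → factor 4
Step 6: 200 μL brought to 3 mL → factor 3000/200 = 15
Overall dilution factor = 2.5 × 12 × 5 × 3 × 4 × 15 = 27000
Final = 4.00 mM / 27000 = 0.0001481 mM = 148 nM

148 nM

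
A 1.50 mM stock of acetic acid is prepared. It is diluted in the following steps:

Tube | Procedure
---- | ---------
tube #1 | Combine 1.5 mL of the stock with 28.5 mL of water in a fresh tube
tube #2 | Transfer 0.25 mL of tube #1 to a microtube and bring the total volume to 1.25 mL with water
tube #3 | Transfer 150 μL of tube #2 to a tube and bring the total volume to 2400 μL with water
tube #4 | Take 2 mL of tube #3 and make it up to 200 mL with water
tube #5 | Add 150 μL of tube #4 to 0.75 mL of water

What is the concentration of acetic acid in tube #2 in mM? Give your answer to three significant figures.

0.0150 mM

Step 1: 1.5 mL + 28.5 mL = 30 mL total → factor 30/1.5 = 20
Step 2: 0.25 mL brought to 1.25 mL → factor 1.25/0.25 = 5
Dilution factor through tube #2 = 20 × 5 = 100
[tube #2] = 1.50 mM / 100 = 0.0150 mM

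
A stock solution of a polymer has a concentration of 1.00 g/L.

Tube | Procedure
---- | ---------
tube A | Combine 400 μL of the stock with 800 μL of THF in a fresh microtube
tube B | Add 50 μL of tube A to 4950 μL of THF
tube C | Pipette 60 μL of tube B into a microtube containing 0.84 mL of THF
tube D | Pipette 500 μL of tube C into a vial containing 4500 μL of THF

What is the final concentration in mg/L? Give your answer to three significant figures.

0.0222 mg/L

Step 1: 400 μL + 800 μL = 1200 μL total → factor 1200/400 = 3
Step 2: 50 μL + 4950 μL = 5000 μL total → factor 5000/50 = 100
Step 3: 60 μL + 0.84 mL = 900 μL total → factor 900/60 = 15
Step 4: 500 μL + 4500 μL = 5000 μL total → factor 5000/500 = 10
Overall dilution factor = 3 × 100 × 15 × 10 = 45000
Final = 1.00 g/L / 45000 = 2.222 × 10^-5 g/L = 0.0222 mg/L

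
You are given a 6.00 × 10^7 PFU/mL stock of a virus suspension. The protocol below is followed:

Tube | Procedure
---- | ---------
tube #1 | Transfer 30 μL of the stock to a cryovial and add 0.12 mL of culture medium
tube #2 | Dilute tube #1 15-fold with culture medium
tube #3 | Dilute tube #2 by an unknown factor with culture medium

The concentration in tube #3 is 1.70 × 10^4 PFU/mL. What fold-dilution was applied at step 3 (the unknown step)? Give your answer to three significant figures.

Step 1: 30 μL + 0.12 mL = 150 μL total → factor 150/30 = 5
Step 2: 15-fold → factor 15
Step 3: unknown factor x
Product of known-step factors = 75
Overall factor = 6.00 × 10^7 PFU/mL / (1.70 × 10^4 PFU/mL) = 3529.4
x = 3529.4 / 75 = 47.1

47.1-fold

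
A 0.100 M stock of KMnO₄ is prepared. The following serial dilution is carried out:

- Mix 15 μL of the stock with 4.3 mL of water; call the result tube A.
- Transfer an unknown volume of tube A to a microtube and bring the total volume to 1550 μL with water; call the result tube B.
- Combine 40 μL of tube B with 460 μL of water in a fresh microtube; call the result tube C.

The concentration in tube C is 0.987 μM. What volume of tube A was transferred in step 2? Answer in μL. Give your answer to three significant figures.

55.0 μL

Step 1: 15 μL + 4.3 mL = 4315 μL total → factor 4315/15 = 287.67
Step 2: v brought to 1550 μL → factor = 1550 μL/v
Step 3: 40 μL + 460 μL = 500 μL total → factor 500/40 = 12.5
Product of known-step factors = 3595.8
Overall factor = 0.100 M / (0.987 μM) = 1.0132 × 10^5
Step-2 factor = 1.0132 × 10^5 / 3595.8 = 28.176
v = 1550 μL / 28.176 = 55.0 μL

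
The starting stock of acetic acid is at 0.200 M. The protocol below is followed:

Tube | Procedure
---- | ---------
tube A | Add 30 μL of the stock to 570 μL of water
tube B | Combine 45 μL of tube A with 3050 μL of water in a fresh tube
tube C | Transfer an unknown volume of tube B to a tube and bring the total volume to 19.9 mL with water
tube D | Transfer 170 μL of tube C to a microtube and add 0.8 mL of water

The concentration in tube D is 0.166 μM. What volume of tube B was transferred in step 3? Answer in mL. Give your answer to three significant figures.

Step 1: 30 μL + 570 μL = 600 μL total → factor 600/30 = 20
Step 2: 45 μL + 3050 μL = 3095 μL total → factor 3095/45 = 68.778
Step 3: v brought to 19.9 mL → factor = 19.9 mL/v
Step 4: 170 μL + 0.8 mL = 970 μL total → factor 970/170 = 5.7059
Product of known-step factors = 7848.8
Overall factor = 0.200 M / (0.166 μM) = 1.2048 × 10^6
Step-3 factor = 1.2048 × 10^6 / 7848.8 = 153.5
v = 19.9 mL / 153.5 = 0.130 mL

0.130 mL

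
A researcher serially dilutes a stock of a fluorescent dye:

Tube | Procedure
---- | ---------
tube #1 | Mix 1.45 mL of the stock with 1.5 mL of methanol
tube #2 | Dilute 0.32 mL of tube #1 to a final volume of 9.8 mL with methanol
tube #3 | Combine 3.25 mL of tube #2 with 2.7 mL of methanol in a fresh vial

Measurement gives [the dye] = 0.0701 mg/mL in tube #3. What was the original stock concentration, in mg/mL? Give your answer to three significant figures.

Step 1: 1.45 mL + 1.5 mL = 2.95 mL total → factor 2.95/1.45 = 2.0345
Step 2: 0.32 mL brought to 9.8 mL → factor 9.8/0.32 = 30.625
Step 3: 3.25 mL + 2.7 mL = 5.95 mL total → factor 5.95/3.25 = 1.8308
Overall dilution factor = 2.0345 × 30.625 × 1.8308 = 114.07
Stock = 0.0701 mg/mL × 114.07 = 8.00 mg/mL

8.00 mg/mL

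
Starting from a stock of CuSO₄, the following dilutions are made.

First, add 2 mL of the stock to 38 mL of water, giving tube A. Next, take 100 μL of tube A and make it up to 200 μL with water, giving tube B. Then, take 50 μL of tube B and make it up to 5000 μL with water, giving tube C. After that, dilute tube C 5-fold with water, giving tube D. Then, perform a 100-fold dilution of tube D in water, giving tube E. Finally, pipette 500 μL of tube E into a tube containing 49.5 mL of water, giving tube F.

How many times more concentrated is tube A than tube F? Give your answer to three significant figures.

1.00 × 10^7

Step 1: 2 mL + 38 mL = 40 mL total → factor 40/2 = 20
Step 2: 100 μL brought to 200 μL → factor 200/100 = 2
Step 3: 50 μL brought to 5000 μL → factor 5000/50 = 100
Step 4: 5-fold → factor 5
Step 5: 100-fold → factor 100
Step 6: 500 μL + 49.5 mL = 50000 μL total → factor 50000/500 = 100
Dilution factor to tube A = 20; to tube F = 2 × 10^8
[tube A]/[tube F] = (factor to tube F)/(factor to tube A) = 2 × 10^8/20 = 1.00 × 10^7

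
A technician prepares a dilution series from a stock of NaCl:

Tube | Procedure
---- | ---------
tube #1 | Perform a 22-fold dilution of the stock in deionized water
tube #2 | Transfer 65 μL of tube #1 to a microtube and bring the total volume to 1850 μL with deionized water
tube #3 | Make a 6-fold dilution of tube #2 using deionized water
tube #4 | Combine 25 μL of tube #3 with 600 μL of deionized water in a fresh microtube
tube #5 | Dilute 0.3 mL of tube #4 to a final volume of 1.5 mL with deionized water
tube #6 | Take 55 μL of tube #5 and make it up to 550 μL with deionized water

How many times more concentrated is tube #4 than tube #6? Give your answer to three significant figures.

50.0

Step 1: 22-fold → factor 22
Step 2: 65 μL brought to 1850 μL → factor 1850/65 = 28.462
Step 3: 6-fold → factor 6
Step 4: 25 μL + 600 μL = 625 μL total → factor 625/25 = 25
Step 5: 0.3 mL brought to 1.5 mL → factor 1.5/0.3 = 5
Step 6: 55 μL brought to 550 μL → factor 550/55 = 10
Dilution factor to tube #4 = 93923; to tube #6 = 4.6962 × 10^6
[tube #4]/[tube #6] = (factor to tube #6)/(factor to tube #4) = 4.6962 × 10^6/93923 = 50.0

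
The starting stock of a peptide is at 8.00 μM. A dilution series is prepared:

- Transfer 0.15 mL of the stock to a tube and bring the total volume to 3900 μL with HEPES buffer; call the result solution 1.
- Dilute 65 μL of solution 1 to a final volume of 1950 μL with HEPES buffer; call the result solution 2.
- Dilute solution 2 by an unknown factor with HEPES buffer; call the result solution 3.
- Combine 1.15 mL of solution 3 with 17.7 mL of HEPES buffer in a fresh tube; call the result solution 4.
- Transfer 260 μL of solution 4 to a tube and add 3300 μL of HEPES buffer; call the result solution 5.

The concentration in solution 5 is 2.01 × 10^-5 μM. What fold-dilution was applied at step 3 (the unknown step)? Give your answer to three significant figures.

Step 1: 0.15 mL brought to 3900 μL → factor 3.9/0.15 = 26
Step 2: 65 μL brought to 1950 μL → factor 1950/65 = 30
Step 3: unknown factor x
Step 4: 1.15 mL + 17.7 mL = 18.85 mL total → factor 18.85/1.15 = 16.391
Step 5: 260 μL + 3300 μL = 3560 μL total → factor 3560/260 = 13.692
Product of known-step factors = 1.7506 × 10^5
Overall factor = 8.00 μM / (2.01 × 10^-5 μM) = 3.9801 × 10^5
x = 3.9801 × 10^5 / 1.7506 × 10^5 = 2.27

2.27-fold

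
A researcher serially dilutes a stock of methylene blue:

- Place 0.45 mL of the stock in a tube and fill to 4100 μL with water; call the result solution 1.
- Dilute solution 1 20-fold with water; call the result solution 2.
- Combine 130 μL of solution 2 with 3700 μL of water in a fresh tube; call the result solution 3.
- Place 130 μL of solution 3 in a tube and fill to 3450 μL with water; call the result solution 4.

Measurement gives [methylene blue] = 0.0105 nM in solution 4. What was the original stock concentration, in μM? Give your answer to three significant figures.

1.50 μM

Step 1: 0.45 mL brought to 4100 μL → factor 4.1/0.45 = 9.1111
Step 2: 20-fold → factor 20
Step 3: 130 μL + 3700 μL = 3830 μL total → factor 3830/130 = 29.462
Step 4: 130 μL brought to 3450 μL → factor 3450/130 = 26.538
Overall dilution factor = 9.1111 × 20 × 29.462 × 26.538 = 1.4247 × 10^5
Stock = 0.0105 nM × 1.4247 × 10^5 = 1496 nM = 1.50 μM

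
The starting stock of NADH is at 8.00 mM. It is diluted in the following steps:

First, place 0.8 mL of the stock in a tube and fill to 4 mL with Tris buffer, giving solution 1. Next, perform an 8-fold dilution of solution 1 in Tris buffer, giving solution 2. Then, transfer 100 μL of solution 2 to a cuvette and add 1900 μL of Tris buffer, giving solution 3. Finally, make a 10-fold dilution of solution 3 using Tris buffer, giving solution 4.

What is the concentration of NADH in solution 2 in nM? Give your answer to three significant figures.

2.00 × 10^5 nM

Step 1: 0.8 mL brought to 4 mL → factor 4/0.8 = 5
Step 2: 8-fold → factor 8
Dilution factor through solution 2 = 5 × 8 = 40
[solution 2] = 8.00 mM / 40 = 0.2000 mM = 2.00 × 10^5 nM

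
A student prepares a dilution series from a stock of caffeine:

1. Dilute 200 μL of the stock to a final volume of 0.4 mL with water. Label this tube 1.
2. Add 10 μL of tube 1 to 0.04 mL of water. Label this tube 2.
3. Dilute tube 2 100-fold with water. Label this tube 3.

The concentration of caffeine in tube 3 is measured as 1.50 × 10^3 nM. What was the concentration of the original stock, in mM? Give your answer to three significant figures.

Step 1: 200 μL brought to 0.4 mL → factor 400/200 = 2
Step 2: 10 μL + 0.04 mL = 50 μL total → factor 50/10 = 5
Step 3: 100-fold → factor 100
Overall dilution factor = 2 × 5 × 100 = 1000
Stock = 1.50 × 10^3 nM × 1000 = 1.500 × 10^6 nM = 1.50 mM

1.50 mM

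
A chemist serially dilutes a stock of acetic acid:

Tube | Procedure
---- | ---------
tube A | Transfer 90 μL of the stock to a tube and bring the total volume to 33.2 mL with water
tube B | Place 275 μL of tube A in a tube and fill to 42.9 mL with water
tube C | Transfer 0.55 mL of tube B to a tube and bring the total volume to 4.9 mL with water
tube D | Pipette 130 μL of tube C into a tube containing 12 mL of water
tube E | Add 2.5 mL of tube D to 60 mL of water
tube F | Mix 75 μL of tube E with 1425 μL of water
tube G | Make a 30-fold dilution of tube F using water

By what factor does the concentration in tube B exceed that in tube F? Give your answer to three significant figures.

Step 1: 90 μL brought to 33.2 mL → factor 33200/90 = 368.89
Step 2: 275 μL brought to 42.9 mL → factor 42900/275 = 156
Step 3: 0.55 mL brought to 4.9 mL → factor 4.9/0.55 = 8.9091
Step 4: 130 μL + 12 mL = 12130 μL total → factor 12130/130 = 93.308
Step 5: 2.5 mL + 60 mL = 62.5 mL total → factor 62.5/2.5 = 25
Step 6: 75 μL + 1425 μL = 1500 μL total → factor 1500/75 = 20
Dilution factor to tube B = 57547; to tube F = 2.3919 × 10^10
[tube B]/[tube F] = (factor to tube F)/(factor to tube B) = 2.3919 × 10^10/57547 = 4.16 × 10^5

4.16 × 10^5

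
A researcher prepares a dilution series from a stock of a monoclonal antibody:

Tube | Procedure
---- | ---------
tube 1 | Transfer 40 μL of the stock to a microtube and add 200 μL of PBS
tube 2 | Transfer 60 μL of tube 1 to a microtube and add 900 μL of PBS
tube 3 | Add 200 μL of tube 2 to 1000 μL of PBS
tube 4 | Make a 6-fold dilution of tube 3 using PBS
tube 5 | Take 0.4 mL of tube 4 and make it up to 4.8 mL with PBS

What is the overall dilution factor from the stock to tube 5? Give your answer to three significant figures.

Step 1: 40 μL + 200 μL = 240 μL total → factor 240/40 = 6
Step 2: 60 μL + 900 μL = 960 μL total → factor 960/60 = 16
Step 3: 200 μL + 1000 μL = 1200 μL total → factor 1200/200 = 6
Step 4: 6-fold → factor 6
Step 5: 0.4 mL brought to 4.8 mL → factor 4.8/0.4 = 12
Overall dilution factor = 6 × 16 × 6 × 6 × 12 = 41472

4.15 × 10^4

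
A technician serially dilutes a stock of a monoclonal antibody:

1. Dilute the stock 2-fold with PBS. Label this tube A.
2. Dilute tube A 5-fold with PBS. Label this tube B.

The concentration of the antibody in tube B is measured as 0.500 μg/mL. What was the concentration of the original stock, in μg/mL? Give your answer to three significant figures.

5.00 μg/mL

Step 1: 2-fold → factor 2
Step 2: 5-fold → factor 5
Overall dilution factor = 2 × 5 = 10
Stock = 0.500 μg/mL × 10 = 5.00 μg/mL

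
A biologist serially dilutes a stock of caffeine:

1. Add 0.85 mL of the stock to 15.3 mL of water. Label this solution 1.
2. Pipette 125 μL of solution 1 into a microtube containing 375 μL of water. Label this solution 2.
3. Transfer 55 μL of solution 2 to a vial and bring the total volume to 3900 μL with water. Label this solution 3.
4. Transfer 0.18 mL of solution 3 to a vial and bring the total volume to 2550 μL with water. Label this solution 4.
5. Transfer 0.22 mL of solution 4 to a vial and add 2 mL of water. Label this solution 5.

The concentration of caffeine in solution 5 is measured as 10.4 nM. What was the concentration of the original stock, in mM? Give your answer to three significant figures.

Step 1: 0.85 mL + 15.3 mL = 16.15 mL total → factor 16.15/0.85 = 19
Step 2: 125 μL + 375 μL = 500 μL total → factor 500/125 = 4
Step 3: 55 μL brought to 3900 μL → factor 3900/55 = 70.909
Step 4: 0.18 mL brought to 2550 μL → factor 2.55/0.18 = 14.167
Step 5: 0.22 mL + 2 mL = 2.22 mL total → factor 2.22/0.22 = 10.091
Overall dilution factor = 19 × 4 × 70.909 × 14.167 × 10.091 = 7.704 × 10^5
Stock = 10.4 nM × 7.704 × 10^5 = 8.012 × 10^6 nM = 8.01 mM

8.01 mM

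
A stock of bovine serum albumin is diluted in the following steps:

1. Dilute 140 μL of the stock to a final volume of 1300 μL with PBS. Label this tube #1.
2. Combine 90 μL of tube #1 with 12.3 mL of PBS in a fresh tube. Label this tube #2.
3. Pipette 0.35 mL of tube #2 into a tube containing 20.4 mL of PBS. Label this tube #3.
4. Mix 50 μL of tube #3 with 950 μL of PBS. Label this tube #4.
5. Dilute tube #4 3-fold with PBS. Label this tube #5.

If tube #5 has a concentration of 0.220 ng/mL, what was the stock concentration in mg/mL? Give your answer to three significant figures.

Step 1: 140 μL brought to 1300 μL → factor 1300/140 = 9.2857
Step 2: 90 μL + 12.3 mL = 12390 μL total → factor 12390/90 = 137.67
Step 3: 0.35 mL + 20.4 mL = 20.75 mL total → factor 20.75/0.35 = 59.286
Step 4: 50 μL + 950 μL = 1000 μL total → factor 1000/50 = 20
Step 5: 3-fold → factor 3
Overall dilution factor = 9.2857 × 137.67 × 59.286 × 20 × 3 = 4.5472 × 10^6
Stock = 0.220 ng/mL × 4.5472 × 10^6 = 1.000 × 10^6 ng/mL = 1.00 mg/mL

1.00 mg/mL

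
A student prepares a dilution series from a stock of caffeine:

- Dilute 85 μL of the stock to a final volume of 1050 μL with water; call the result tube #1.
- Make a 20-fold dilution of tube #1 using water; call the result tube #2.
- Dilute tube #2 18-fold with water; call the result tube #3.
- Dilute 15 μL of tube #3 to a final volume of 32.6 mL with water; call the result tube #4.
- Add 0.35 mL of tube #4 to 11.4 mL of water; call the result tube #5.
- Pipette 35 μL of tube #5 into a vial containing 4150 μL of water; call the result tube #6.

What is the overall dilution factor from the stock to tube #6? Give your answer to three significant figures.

Step 1: 85 μL brought to 1050 μL → factor 1050/85 = 12.353
Step 2: 20-fold → factor 20
Step 3: 18-fold → factor 18
Step 4: 15 μL brought to 32.6 mL → factor 32600/15 = 2173.3
Step 5: 0.35 mL + 11.4 mL = 11.75 mL total → factor 11.75/0.35 = 33.571
Step 6: 35 μL + 4150 μL = 4185 μL total → factor 4185/35 = 119.57
Overall dilution factor = 12.353 × 20 × 18 × 2173.3 × 33.571 × 119.57 = 3.8797 × 10^10

3.88 × 10^10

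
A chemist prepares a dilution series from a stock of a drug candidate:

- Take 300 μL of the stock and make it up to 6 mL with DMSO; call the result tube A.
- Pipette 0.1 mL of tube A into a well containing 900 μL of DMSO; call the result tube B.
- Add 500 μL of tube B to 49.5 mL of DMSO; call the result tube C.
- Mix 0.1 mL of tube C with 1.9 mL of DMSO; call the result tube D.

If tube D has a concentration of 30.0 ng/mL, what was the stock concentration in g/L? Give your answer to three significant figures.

12.0 g/L

Step 1: 300 μL brought to 6 mL → factor 6000/300 = 20
Step 2: 0.1 mL + 900 μL = 1 mL total → factor 1/0.1 = 10
Step 3: 500 μL + 49.5 mL = 50000 μL total → factor 50000/500 = 100
Step 4: 0.1 mL + 1.9 mL = 2 mL total → factor 2/0.1 = 20
Overall dilution factor = 20 × 10 × 100 × 20 = 4 × 10^5
Stock = 30.0 ng/mL × 4 × 10^5 = 1.200 × 10^7 ng/mL = 12.0 g/L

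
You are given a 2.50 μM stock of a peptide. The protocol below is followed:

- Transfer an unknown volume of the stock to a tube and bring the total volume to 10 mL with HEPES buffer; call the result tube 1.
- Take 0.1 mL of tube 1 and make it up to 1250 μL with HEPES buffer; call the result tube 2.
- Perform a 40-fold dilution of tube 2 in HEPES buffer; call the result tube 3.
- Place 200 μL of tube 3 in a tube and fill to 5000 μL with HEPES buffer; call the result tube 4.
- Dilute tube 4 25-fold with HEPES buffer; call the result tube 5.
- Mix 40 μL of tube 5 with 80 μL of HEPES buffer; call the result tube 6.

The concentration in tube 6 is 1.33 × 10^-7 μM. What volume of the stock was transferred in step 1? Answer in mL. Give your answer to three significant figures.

Step 1: v brought to 10 mL → factor = 10 mL/v
Step 2: 0.1 mL brought to 1250 μL → factor 1.25/0.1 = 12.5
Step 3: 40-fold → factor 40
Step 4: 200 μL brought to 5000 μL → factor 5000/200 = 25
Step 5: 25-fold → factor 25
Step 6: 40 μL + 80 μL = 120 μL total → factor 120/40 = 3
Product of known-step factors = 9.375 × 10^5
Overall factor = 2.50 μM / (1.33 × 10^-7 μM) = 1.8797 × 10^7
Step-1 factor = 1.8797 × 10^7 / 9.375 × 10^5 = 20.05
v = 10 mL / 20.05 = 0.499 mL

0.499 mL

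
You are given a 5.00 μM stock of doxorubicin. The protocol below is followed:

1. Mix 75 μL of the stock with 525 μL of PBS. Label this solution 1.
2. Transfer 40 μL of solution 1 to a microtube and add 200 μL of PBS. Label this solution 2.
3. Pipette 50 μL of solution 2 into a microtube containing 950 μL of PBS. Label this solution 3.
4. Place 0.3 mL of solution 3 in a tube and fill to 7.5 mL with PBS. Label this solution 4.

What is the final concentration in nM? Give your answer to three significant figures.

Step 1: 75 μL + 525 μL = 600 μL total → factor 600/75 = 8
Step 2: 40 μL + 200 μL = 240 μL total → factor 240/40 = 6
Step 3: 50 μL + 950 μL = 1000 μL total → factor 1000/50 = 20
Step 4: 0.3 mL brought to 7.5 mL → factor 7.5/0.3 = 25
Overall dilution factor = 8 × 6 × 20 × 25 = 24000
Final = 5.00 μM / 24000 = 0.0002083 μM = 0.208 nM

0.208 nM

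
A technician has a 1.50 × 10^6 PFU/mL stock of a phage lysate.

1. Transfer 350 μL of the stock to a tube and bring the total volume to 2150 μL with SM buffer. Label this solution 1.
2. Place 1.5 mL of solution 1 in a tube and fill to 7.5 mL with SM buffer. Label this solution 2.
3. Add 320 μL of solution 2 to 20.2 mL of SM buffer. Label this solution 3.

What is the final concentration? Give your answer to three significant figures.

Step 1: 350 μL brought to 2150 μL → factor 2150/350 = 6.1429
Step 2: 1.5 mL brought to 7.5 mL → factor 7.5/1.5 = 5
Step 3: 320 μL + 20.2 mL = 20520 μL total → factor 20520/320 = 64.125
Overall dilution factor = 6.1429 × 5 × 64.125 = 1969.6
Final = 1.50 × 10^6 PFU/mL / 1969.6 = 762 PFU/mL

762 PFU/mL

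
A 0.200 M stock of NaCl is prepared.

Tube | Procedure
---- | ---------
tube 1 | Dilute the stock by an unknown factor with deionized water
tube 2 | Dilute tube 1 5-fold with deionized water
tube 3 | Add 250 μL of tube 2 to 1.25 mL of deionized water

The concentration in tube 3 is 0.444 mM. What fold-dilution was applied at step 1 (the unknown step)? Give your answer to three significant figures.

15.0-fold

Step 1: unknown factor x
Step 2: 5-fold → factor 5
Step 3: 250 μL + 1.25 mL = 1500 μL total → factor 1500/250 = 6
Product of known-step factors = 30
Overall factor = 0.200 M / (0.444 mM) = 450.45
x = 450.45 / 30 = 15.0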